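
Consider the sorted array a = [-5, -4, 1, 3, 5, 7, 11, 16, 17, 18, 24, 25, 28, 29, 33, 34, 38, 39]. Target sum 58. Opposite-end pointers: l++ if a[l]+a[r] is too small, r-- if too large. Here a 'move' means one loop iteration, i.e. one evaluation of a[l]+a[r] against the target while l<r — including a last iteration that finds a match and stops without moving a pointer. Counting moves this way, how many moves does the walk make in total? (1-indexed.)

13 moves

l=1 r=18: -5+39=34 <58, l++
l=2 r=18: -4+39=35 <58, l++
l=3 r=18: 1+39=40 <58, l++
l=4 r=18: 3+39=42 <58, l++
l=5 r=18: 5+39=44 <58, l++
l=6 r=18: 7+39=46 <58, l++
l=7 r=18: 11+39=50 <58, l++
l=8 r=18: 16+39=55 <58, l++
l=9 r=18: 17+39=56 <58, l++
l=10 r=18: 18+39=57 <58, l++
l=11 r=18: 24+39=63 >58, r--
l=11 r=17: 24+38=62 >58, r--
l=11 r=16: 24+34=58, found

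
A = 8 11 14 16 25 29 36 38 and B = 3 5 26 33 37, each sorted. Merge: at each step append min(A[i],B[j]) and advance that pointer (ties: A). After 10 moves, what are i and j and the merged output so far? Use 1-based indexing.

i=7, j=5, merged so far=[3, 5, 8, 11, 14, 16, 25, 26, 29, 33]

[i=1,j=1] A[i]=8>B[j]=3 take 3 → j++
[i=1,j=2] A[i]=8>B[j]=5 take 5 → j++
[i=1,j=3] A[i]=8<=B[j]=26 take 8 → i++
[i=2,j=3] A[i]=11<=B[j]=26 take 11 → i++
[i=3,j=3] A[i]=14<=B[j]=26 take 14 → i++
[i=4,j=3] A[i]=16<=B[j]=26 take 16 → i++
[i=5,j=3] A[i]=25<=B[j]=26 take 25 → i++
[i=6,j=3] A[i]=29>B[j]=26 take 26 → j++
[i=6,j=4] A[i]=29<=B[j]=33 take 29 → i++
[i=7,j=4] A[i]=36>B[j]=33 take 33 → j++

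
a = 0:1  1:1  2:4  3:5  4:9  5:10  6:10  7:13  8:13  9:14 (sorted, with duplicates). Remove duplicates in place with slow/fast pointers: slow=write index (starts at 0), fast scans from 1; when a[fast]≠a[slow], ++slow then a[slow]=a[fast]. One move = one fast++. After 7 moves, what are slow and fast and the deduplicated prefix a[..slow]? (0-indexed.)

slow=0 fast=1: a[fast]=1=a[slow] dup, fast++
slow=0 fast=2: a[fast]=4≠a[slow]=1 write a[1]=4, slow++,fast++
slow=1 fast=3: a[fast]=5≠a[slow]=4 write a[2]=5, slow++,fast++
slow=2 fast=4: a[fast]=9≠a[slow]=5 write a[3]=9, slow++,fast++
slow=3 fast=5: a[fast]=10≠a[slow]=9 write a[4]=10, slow++,fast++
slow=4 fast=6: a[fast]=10=a[slow] dup, fast++
slow=4 fast=7: a[fast]=13≠a[slow]=10 write a[5]=13, slow++,fast++

slow=5, fast=8, prefix=[1, 4, 5, 9, 10, 13]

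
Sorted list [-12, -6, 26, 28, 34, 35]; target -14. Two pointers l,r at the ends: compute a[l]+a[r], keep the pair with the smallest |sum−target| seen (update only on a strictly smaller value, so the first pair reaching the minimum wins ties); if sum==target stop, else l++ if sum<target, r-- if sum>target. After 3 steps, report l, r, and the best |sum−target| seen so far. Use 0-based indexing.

l=0, r=2, best |Δ|=30

[0,5] -12+35=23 d=37 * → r--
[0,4] -12+34=22 d=36 * → r--
[0,3] -12+28=16 d=30 * → r--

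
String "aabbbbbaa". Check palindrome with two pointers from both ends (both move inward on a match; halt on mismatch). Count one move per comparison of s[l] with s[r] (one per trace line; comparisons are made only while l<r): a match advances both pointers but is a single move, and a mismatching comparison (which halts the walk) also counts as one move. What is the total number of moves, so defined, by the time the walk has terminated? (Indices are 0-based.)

[0,8] 'a'=='a' → l++,r--
[1,7] 'a'=='a' → l++,r--
[2,6] 'b'=='b' → l++,r--
[3,5] 'b'=='b' → l++,r--

4 moves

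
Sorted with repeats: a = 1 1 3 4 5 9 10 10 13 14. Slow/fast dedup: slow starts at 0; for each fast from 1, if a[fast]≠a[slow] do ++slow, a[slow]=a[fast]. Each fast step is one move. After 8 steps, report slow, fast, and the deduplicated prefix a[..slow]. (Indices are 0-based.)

slow=6, fast=9, prefix=[1, 3, 4, 5, 9, 10, 13]

(s=0,f=1) a[fast]=1=a[slow] dup → fast++
(s=0,f=2) a[fast]=3≠a[slow]=1 write a[1]=3 → slow++,fast++
(s=1,f=3) a[fast]=4≠a[slow]=3 write a[2]=4 → slow++,fast++
(s=2,f=4) a[fast]=5≠a[slow]=4 write a[3]=5 → slow++,fast++
(s=3,f=5) a[fast]=9≠a[slow]=5 write a[4]=9 → slow++,fast++
(s=4,f=6) a[fast]=10≠a[slow]=9 write a[5]=10 → slow++,fast++
(s=5,f=7) a[fast]=10=a[slow] dup → fast++
(s=5,f=8) a[fast]=13≠a[slow]=10 write a[6]=13 → slow++,fast++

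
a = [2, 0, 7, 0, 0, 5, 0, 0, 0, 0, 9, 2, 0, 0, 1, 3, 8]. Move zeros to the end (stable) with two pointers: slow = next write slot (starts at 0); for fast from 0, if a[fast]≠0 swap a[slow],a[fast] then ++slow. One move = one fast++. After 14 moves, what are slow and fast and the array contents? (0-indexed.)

(s=0,f=0) a[fast]=2≠0 swap→a[0]=2 → slow++,fast++
(s=1,f=1) a[fast]=0 → fast++
(s=1,f=2) a[fast]=7≠0 swap→a[1]=7 → slow++,fast++
(s=2,f=3) a[fast]=0 → fast++
(s=2,f=4) a[fast]=0 → fast++
(s=2,f=5) a[fast]=5≠0 swap→a[2]=5 → slow++,fast++
(s=3,f=6) a[fast]=0 → fast++
(s=3,f=7) a[fast]=0 → fast++
(s=3,f=8) a[fast]=0 → fast++
(s=3,f=9) a[fast]=0 → fast++
(s=3,f=10) a[fast]=9≠0 swap→a[3]=9 → slow++,fast++
(s=4,f=11) a[fast]=2≠0 swap→a[4]=2 → slow++,fast++
(s=5,f=12) a[fast]=0 → fast++
(s=5,f=13) a[fast]=0 → fast++

slow=5, fast=14, a=[2, 7, 5, 9, 2, 0, 0, 0, 0, 0, 0, 0, 0, 0, 1, 3, 8]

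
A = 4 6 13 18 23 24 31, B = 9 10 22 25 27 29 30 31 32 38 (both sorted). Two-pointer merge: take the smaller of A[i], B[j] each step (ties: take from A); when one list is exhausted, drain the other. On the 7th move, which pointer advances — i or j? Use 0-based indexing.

j

[i=0,j=0] A[i]=4<=B[j]=9 take 4 → i++
[i=1,j=0] A[i]=6<=B[j]=9 take 6 → i++
[i=2,j=0] A[i]=13>B[j]=9 take 9 → j++
[i=2,j=1] A[i]=13>B[j]=10 take 10 → j++
[i=2,j=2] A[i]=13<=B[j]=22 take 13 → i++
[i=3,j=2] A[i]=18<=B[j]=22 take 18 → i++
[i=4,j=2] A[i]=23>B[j]=22 take 22 → j++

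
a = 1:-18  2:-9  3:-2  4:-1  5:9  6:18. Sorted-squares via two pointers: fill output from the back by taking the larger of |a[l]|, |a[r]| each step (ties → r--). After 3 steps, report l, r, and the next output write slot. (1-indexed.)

l=2, r=4, next write slot=3

[1,6] |-18|<=|18| out[6]=324 → r--
[1,5] |-18|>|9| out[5]=324 → l++
[2,5] |-9|<=|9| out[4]=81 → r--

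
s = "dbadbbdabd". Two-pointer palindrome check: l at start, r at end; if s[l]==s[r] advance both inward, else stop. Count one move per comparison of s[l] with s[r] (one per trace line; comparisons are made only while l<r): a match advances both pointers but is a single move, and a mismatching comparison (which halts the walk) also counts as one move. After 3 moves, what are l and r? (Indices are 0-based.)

[0,9] 'd'=='d' → l++,r--
[1,8] 'b'=='b' → l++,r--
[2,7] 'a'=='a' → l++,r--

l=3, r=6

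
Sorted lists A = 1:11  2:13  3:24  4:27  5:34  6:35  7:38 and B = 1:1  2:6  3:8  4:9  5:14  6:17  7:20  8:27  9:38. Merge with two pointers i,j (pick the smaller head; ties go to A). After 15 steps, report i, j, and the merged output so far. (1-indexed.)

i=8, j=9, merged so far=[1, 6, 8, 9, 11, 13, 14, 17, 20, 24, 27, 27, 34, 35, 38]

[i=1,j=1] A[i]=11>B[j]=1 take 1 → j++
[i=1,j=2] A[i]=11>B[j]=6 take 6 → j++
[i=1,j=3] A[i]=11>B[j]=8 take 8 → j++
[i=1,j=4] A[i]=11>B[j]=9 take 9 → j++
[i=1,j=5] A[i]=11<=B[j]=14 take 11 → i++
[i=2,j=5] A[i]=13<=B[j]=14 take 13 → i++
[i=3,j=5] A[i]=24>B[j]=14 take 14 → j++
[i=3,j=6] A[i]=24>B[j]=17 take 17 → j++
[i=3,j=7] A[i]=24>B[j]=20 take 20 → j++
[i=3,j=8] A[i]=24<=B[j]=27 take 24 → i++
[i=4,j=8] A[i]=27<=B[j]=27 take 27 → i++
[i=5,j=8] A[i]=34>B[j]=27 take 27 → j++
[i=5,j=9] A[i]=34<=B[j]=38 take 34 → i++
[i=6,j=9] A[i]=35<=B[j]=38 take 35 → i++
[i=7,j=9] A[i]=38<=B[j]=38 take 38 → i++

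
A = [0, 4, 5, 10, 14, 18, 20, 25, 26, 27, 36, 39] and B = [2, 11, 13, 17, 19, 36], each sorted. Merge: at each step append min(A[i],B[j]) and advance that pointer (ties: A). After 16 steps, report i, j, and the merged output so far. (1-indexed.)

i=1 j=1: A[i]=0<=B[j]=2 take 0, i++
i=2 j=1: A[i]=4>B[j]=2 take 2, j++
i=2 j=2: A[i]=4<=B[j]=11 take 4, i++
i=3 j=2: A[i]=5<=B[j]=11 take 5, i++
i=4 j=2: A[i]=10<=B[j]=11 take 10, i++
i=5 j=2: A[i]=14>B[j]=11 take 11, j++
i=5 j=3: A[i]=14>B[j]=13 take 13, j++
i=5 j=4: A[i]=14<=B[j]=17 take 14, i++
i=6 j=4: A[i]=18>B[j]=17 take 17, j++
i=6 j=5: A[i]=18<=B[j]=19 take 18, i++
i=7 j=5: A[i]=20>B[j]=19 take 19, j++
i=7 j=6: A[i]=20<=B[j]=36 take 20, i++
i=8 j=6: A[i]=25<=B[j]=36 take 25, i++
i=9 j=6: A[i]=26<=B[j]=36 take 26, i++
i=10 j=6: A[i]=27<=B[j]=36 take 27, i++
i=11 j=6: A[i]=36<=B[j]=36 take 36, i++

i=12, j=6, merged so far=[0, 2, 4, 5, 10, 11, 13, 14, 17, 18, 19, 20, 25, 26, 27, 36]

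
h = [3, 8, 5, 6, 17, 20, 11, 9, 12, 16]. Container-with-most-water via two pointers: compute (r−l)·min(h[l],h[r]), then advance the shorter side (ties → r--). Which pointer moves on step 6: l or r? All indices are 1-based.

r

l=1 r=10: min(3,16)*9=27 best=27 *, l++
l=2 r=10: min(8,16)*8=64 best=64 *, l++
l=3 r=10: min(5,16)*7=35 best=64, l++
l=4 r=10: min(6,16)*6=36 best=64, l++
l=5 r=10: min(17,16)*5=80 best=80 *, r--
l=5 r=9: min(17,12)*4=48 best=80, r--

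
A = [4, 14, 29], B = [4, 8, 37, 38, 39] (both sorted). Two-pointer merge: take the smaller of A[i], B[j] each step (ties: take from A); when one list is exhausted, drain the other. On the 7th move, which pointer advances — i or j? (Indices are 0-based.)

j

i=0 j=0: A[i]=4<=B[j]=4 take 4, i++
i=1 j=0: A[i]=14>B[j]=4 take 4, j++
i=1 j=1: A[i]=14>B[j]=8 take 8, j++
i=1 j=2: A[i]=14<=B[j]=37 take 14, i++
i=2 j=2: A[i]=29<=B[j]=37 take 29, i++
i=3 j=2: A done, take B[j]=37, j++
i=3 j=3: A done, take B[j]=38, j++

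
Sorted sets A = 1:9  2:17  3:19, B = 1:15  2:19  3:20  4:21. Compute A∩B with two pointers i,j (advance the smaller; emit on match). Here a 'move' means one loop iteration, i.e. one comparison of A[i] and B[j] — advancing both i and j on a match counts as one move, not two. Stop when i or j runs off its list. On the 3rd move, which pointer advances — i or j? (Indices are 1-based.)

i=1 j=1: 9<15, i++
i=2 j=1: 17>15, j++
i=2 j=2: 17<19, i++

i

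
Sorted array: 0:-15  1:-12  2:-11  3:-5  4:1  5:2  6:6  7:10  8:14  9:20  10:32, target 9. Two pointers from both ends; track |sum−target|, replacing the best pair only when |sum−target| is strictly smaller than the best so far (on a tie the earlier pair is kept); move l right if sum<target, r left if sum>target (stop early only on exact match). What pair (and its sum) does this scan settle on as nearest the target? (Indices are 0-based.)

pair (-11, 20) with sum 9 (|Δ|=0)

[0,10] -15+32=17 d=8 * → r--
[0,9] -15+20=5 d=4 * → l++
[1,9] -12+20=8 d=1 * → l++
[2,9] -11+20=9 d=0 * → stop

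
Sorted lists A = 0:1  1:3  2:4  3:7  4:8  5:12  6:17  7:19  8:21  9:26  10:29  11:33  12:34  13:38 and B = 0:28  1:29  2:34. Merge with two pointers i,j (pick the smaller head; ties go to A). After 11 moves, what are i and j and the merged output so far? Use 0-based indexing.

[i=0,j=0] A[i]=1<=B[j]=28 take 1 → i++
[i=1,j=0] A[i]=3<=B[j]=28 take 3 → i++
[i=2,j=0] A[i]=4<=B[j]=28 take 4 → i++
[i=3,j=0] A[i]=7<=B[j]=28 take 7 → i++
[i=4,j=0] A[i]=8<=B[j]=28 take 8 → i++
[i=5,j=0] A[i]=12<=B[j]=28 take 12 → i++
[i=6,j=0] A[i]=17<=B[j]=28 take 17 → i++
[i=7,j=0] A[i]=19<=B[j]=28 take 19 → i++
[i=8,j=0] A[i]=21<=B[j]=28 take 21 → i++
[i=9,j=0] A[i]=26<=B[j]=28 take 26 → i++
[i=10,j=0] A[i]=29>B[j]=28 take 28 → j++

i=10, j=1, merged so far=[1, 3, 4, 7, 8, 12, 17, 19, 21, 26, 28]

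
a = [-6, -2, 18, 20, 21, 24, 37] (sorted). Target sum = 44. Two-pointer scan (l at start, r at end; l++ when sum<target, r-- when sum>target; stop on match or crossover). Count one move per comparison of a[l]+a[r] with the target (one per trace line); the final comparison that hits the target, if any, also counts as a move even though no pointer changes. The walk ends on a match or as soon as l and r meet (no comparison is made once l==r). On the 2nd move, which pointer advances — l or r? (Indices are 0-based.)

l=0 r=6: -6+37=31 <44, l++
l=1 r=6: -2+37=35 <44, l++

l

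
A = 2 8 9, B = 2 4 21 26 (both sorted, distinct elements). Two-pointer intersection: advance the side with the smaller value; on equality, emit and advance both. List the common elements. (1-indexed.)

i=1 j=1: 2==2 emit, i++,j++
i=2 j=2: 8>4, j++
i=2 j=3: 8<21, i++
i=3 j=3: 9<21, i++

intersection = [2]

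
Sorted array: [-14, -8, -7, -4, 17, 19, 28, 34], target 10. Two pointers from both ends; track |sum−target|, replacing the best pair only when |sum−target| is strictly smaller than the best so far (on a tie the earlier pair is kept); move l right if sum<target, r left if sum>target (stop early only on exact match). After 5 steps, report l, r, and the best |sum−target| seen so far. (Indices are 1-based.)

[1,8] -14+34=20 d=10 * → r--
[1,7] -14+28=14 d=4 * → r--
[1,6] -14+19=5 d=5 → l++
[2,6] -8+19=11 d=1 * → r--
[2,5] -8+17=9 d=1 → l++

l=3, r=5, best |Δ|=1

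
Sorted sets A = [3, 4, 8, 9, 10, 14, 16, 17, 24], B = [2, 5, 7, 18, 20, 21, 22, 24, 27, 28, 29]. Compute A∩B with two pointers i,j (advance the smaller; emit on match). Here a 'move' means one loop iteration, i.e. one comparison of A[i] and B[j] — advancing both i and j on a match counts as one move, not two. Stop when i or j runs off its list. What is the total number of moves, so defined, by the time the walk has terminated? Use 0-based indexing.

[i=0,j=0] 3>2 → j++
[i=0,j=1] 3<5 → i++
[i=1,j=1] 4<5 → i++
[i=2,j=1] 8>5 → j++
[i=2,j=2] 8>7 → j++
[i=2,j=3] 8<18 → i++
[i=3,j=3] 9<18 → i++
[i=4,j=3] 10<18 → i++
[i=5,j=3] 14<18 → i++
[i=6,j=3] 16<18 → i++
[i=7,j=3] 17<18 → i++
[i=8,j=3] 24>18 → j++
[i=8,j=4] 24>20 → j++
[i=8,j=5] 24>21 → j++
[i=8,j=6] 24>22 → j++
[i=8,j=7] 24==24 emit → i++,j++

16 moves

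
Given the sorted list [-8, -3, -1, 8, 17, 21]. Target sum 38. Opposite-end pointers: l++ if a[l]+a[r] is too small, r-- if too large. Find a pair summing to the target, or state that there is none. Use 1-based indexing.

(17, 21)

l=1 r=6: -8+21=13 <38, l++
l=2 r=6: -3+21=18 <38, l++
l=3 r=6: -1+21=20 <38, l++
l=4 r=6: 8+21=29 <38, l++
l=5 r=6: 17+21=38, found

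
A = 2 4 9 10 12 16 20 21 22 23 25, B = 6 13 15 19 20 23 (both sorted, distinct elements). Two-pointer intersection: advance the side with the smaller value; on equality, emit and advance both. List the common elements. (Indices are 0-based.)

i=0 j=0: 2<6, i++
i=1 j=0: 4<6, i++
i=2 j=0: 9>6, j++
i=2 j=1: 9<13, i++
i=3 j=1: 10<13, i++
i=4 j=1: 12<13, i++
i=5 j=1: 16>13, j++
i=5 j=2: 16>15, j++
i=5 j=3: 16<19, i++
i=6 j=3: 20>19, j++
i=6 j=4: 20==20 emit, i++,j++
i=7 j=5: 21<23, i++
i=8 j=5: 22<23, i++
i=9 j=5: 23==23 emit, i++,j++

intersection = [20, 23]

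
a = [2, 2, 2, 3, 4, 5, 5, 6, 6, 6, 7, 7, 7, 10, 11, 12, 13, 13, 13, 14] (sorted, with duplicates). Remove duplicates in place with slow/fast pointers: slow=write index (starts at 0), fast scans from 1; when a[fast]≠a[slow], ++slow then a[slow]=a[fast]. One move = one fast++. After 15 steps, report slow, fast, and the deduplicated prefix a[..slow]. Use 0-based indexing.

slow=8, fast=16, prefix=[2, 3, 4, 5, 6, 7, 10, 11, 12]

slow=0 fast=1: a[fast]=2=a[slow] dup, fast++
slow=0 fast=2: a[fast]=2=a[slow] dup, fast++
slow=0 fast=3: a[fast]=3≠a[slow]=2 write a[1]=3, slow++,fast++
slow=1 fast=4: a[fast]=4≠a[slow]=3 write a[2]=4, slow++,fast++
slow=2 fast=5: a[fast]=5≠a[slow]=4 write a[3]=5, slow++,fast++
slow=3 fast=6: a[fast]=5=a[slow] dup, fast++
slow=3 fast=7: a[fast]=6≠a[slow]=5 write a[4]=6, slow++,fast++
slow=4 fast=8: a[fast]=6=a[slow] dup, fast++
slow=4 fast=9: a[fast]=6=a[slow] dup, fast++
slow=4 fast=10: a[fast]=7≠a[slow]=6 write a[5]=7, slow++,fast++
slow=5 fast=11: a[fast]=7=a[slow] dup, fast++
slow=5 fast=12: a[fast]=7=a[slow] dup, fast++
slow=5 fast=13: a[fast]=10≠a[slow]=7 write a[6]=10, slow++,fast++
slow=6 fast=14: a[fast]=11≠a[slow]=10 write a[7]=11, slow++,fast++
slow=7 fast=15: a[fast]=12≠a[slow]=11 write a[8]=12, slow++,fast++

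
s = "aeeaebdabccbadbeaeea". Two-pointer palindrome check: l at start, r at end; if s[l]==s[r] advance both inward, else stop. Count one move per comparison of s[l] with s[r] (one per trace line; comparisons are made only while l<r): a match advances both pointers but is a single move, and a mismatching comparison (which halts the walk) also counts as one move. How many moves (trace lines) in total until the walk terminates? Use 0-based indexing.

l=0 r=19: 'a'=='a', l++,r--
l=1 r=18: 'e'=='e', l++,r--
l=2 r=17: 'e'=='e', l++,r--
l=3 r=16: 'a'=='a', l++,r--
l=4 r=15: 'e'=='e', l++,r--
l=5 r=14: 'b'=='b', l++,r--
l=6 r=13: 'd'=='d', l++,r--
l=7 r=12: 'a'=='a', l++,r--
l=8 r=11: 'b'=='b', l++,r--
l=9 r=10: 'c'=='c', l++,r--

10 moves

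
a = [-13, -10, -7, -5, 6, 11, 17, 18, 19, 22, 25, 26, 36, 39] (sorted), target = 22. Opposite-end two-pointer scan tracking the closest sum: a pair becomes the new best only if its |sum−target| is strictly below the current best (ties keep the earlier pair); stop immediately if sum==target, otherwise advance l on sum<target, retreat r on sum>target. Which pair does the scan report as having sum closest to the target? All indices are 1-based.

pair (-13, 36) with sum 23 (|Δ|=1)

[1,14] -13+39=26 d=4 * → r--
[1,13] -13+36=23 d=1 * → r--
[1,12] -13+26=13 d=9 → l++
[2,12] -10+26=16 d=6 → l++
[3,12] -7+26=19 d=3 → l++
[4,12] -5+26=21 d=1 → l++
[5,12] 6+26=32 d=10 → r--
[5,11] 6+25=31 d=9 → r--
[5,10] 6+22=28 d=6 → r--
[5,9] 6+19=25 d=3 → r--
[5,8] 6+18=24 d=2 → r--
[5,7] 6+17=23 d=1 → r--
[5,6] 6+11=17 d=5 → l++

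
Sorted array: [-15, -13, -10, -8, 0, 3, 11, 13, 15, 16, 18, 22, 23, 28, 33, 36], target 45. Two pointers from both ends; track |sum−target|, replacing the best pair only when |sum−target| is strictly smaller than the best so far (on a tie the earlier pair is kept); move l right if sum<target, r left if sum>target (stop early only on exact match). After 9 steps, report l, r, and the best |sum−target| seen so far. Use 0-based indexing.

l=7, r=13, best |Δ|=1

[0,15] -15+36=21 d=24 * → l++
[1,15] -13+36=23 d=22 * → l++
[2,15] -10+36=26 d=19 * → l++
[3,15] -8+36=28 d=17 * → l++
[4,15] 0+36=36 d=9 * → l++
[5,15] 3+36=39 d=6 * → l++
[6,15] 11+36=47 d=2 * → r--
[6,14] 11+33=44 d=1 * → l++
[7,14] 13+33=46 d=1 → r--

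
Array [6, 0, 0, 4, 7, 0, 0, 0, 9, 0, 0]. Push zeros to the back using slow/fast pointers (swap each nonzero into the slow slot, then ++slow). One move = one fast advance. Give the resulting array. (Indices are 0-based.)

[6, 4, 7, 9, 0, 0, 0, 0, 0, 0, 0]

slow=0 fast=0: a[fast]=6≠0 swap→a[0]=6, slow++,fast++
slow=1 fast=1: a[fast]=0, fast++
slow=1 fast=2: a[fast]=0, fast++
slow=1 fast=3: a[fast]=4≠0 swap→a[1]=4, slow++,fast++
slow=2 fast=4: a[fast]=7≠0 swap→a[2]=7, slow++,fast++
slow=3 fast=5: a[fast]=0, fast++
slow=3 fast=6: a[fast]=0, fast++
slow=3 fast=7: a[fast]=0, fast++
slow=3 fast=8: a[fast]=9≠0 swap→a[3]=9, slow++,fast++
slow=4 fast=9: a[fast]=0, fast++
slow=4 fast=10: a[fast]=0, fast++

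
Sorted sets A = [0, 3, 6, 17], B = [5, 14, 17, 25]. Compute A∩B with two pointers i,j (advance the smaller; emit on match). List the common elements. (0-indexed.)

i=0 j=0: 0<5, i++
i=1 j=0: 3<5, i++
i=2 j=0: 6>5, j++
i=2 j=1: 6<14, i++
i=3 j=1: 17>14, j++
i=3 j=2: 17==17 emit, i++,j++

intersection = [17]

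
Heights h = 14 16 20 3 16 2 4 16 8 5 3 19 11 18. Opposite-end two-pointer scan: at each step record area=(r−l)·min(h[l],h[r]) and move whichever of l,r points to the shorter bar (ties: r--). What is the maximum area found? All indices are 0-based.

max area = 198

l=0 r=13: min(14,18)*13=182 best=182 *, l++
l=1 r=13: min(16,18)*12=192 best=192 *, l++
l=2 r=13: min(20,18)*11=198 best=198 *, r--
l=2 r=12: min(20,11)*10=110 best=198, r--
l=2 r=11: min(20,19)*9=171 best=198, r--
l=2 r=10: min(20,3)*8=24 best=198, r--
l=2 r=9: min(20,5)*7=35 best=198, r--
l=2 r=8: min(20,8)*6=48 best=198, r--
l=2 r=7: min(20,16)*5=80 best=198, r--
l=2 r=6: min(20,4)*4=16 best=198, r--
l=2 r=5: min(20,2)*3=6 best=198, r--
l=2 r=4: min(20,16)*2=32 best=198, r--
l=2 r=3: min(20,3)*1=3 best=198, r--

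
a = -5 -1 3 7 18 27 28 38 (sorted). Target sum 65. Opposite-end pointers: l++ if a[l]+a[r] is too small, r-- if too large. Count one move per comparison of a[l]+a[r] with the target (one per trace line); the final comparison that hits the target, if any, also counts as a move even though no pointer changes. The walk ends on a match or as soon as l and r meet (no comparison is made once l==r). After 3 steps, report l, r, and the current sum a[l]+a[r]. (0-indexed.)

l=3, r=7, sum=45

l=0 r=7: -5+38=33 <65, l++
l=1 r=7: -1+38=37 <65, l++
l=2 r=7: 3+38=41 <65, l++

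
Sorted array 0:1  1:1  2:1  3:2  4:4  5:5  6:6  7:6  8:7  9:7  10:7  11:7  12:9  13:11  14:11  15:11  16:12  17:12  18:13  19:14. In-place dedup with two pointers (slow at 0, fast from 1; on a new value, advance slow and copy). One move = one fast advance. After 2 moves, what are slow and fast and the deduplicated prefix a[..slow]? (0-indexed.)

slow=0 fast=1: a[fast]=1=a[slow] dup, fast++
slow=0 fast=2: a[fast]=1=a[slow] dup, fast++

slow=0, fast=3, prefix=[1]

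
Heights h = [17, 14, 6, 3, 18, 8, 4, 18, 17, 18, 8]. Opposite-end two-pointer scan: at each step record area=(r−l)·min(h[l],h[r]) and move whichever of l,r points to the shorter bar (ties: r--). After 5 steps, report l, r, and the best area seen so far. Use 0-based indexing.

l=4, r=9, best area=153

[0,10] min(17,8)*10=80 best=80 * → r--
[0,9] min(17,18)*9=153 best=153 * → l++
[1,9] min(14,18)*8=112 best=153 → l++
[2,9] min(6,18)*7=42 best=153 → l++
[3,9] min(3,18)*6=18 best=153 → l++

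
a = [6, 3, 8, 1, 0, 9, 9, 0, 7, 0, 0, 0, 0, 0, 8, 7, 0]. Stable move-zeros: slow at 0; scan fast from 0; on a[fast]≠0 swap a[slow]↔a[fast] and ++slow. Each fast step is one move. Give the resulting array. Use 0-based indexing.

[6, 3, 8, 1, 9, 9, 7, 8, 7, 0, 0, 0, 0, 0, 0, 0, 0]

(s=0,f=0) a[fast]=6≠0 swap→a[0]=6 → slow++,fast++
(s=1,f=1) a[fast]=3≠0 swap→a[1]=3 → slow++,fast++
(s=2,f=2) a[fast]=8≠0 swap→a[2]=8 → slow++,fast++
(s=3,f=3) a[fast]=1≠0 swap→a[3]=1 → slow++,fast++
(s=4,f=4) a[fast]=0 → fast++
(s=4,f=5) a[fast]=9≠0 swap→a[4]=9 → slow++,fast++
(s=5,f=6) a[fast]=9≠0 swap→a[5]=9 → slow++,fast++
(s=6,f=7) a[fast]=0 → fast++
(s=6,f=8) a[fast]=7≠0 swap→a[6]=7 → slow++,fast++
(s=7,f=9) a[fast]=0 → fast++
(s=7,f=10) a[fast]=0 → fast++
(s=7,f=11) a[fast]=0 → fast++
(s=7,f=12) a[fast]=0 → fast++
(s=7,f=13) a[fast]=0 → fast++
(s=7,f=14) a[fast]=8≠0 swap→a[7]=8 → slow++,fast++
(s=8,f=15) a[fast]=7≠0 swap→a[8]=7 → slow++,fast++
(s=9,f=16) a[fast]=0 → fast++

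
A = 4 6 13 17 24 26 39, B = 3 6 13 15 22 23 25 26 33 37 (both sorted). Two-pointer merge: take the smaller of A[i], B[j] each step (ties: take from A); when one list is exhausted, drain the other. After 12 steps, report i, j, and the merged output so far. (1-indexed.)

i=1 j=1: A[i]=4>B[j]=3 take 3, j++
i=1 j=2: A[i]=4<=B[j]=6 take 4, i++
i=2 j=2: A[i]=6<=B[j]=6 take 6, i++
i=3 j=2: A[i]=13>B[j]=6 take 6, j++
i=3 j=3: A[i]=13<=B[j]=13 take 13, i++
i=4 j=3: A[i]=17>B[j]=13 take 13, j++
i=4 j=4: A[i]=17>B[j]=15 take 15, j++
i=4 j=5: A[i]=17<=B[j]=22 take 17, i++
i=5 j=5: A[i]=24>B[j]=22 take 22, j++
i=5 j=6: A[i]=24>B[j]=23 take 23, j++
i=5 j=7: A[i]=24<=B[j]=25 take 24, i++
i=6 j=7: A[i]=26>B[j]=25 take 25, j++

i=6, j=8, merged so far=[3, 4, 6, 6, 13, 13, 15, 17, 22, 23, 24, 25]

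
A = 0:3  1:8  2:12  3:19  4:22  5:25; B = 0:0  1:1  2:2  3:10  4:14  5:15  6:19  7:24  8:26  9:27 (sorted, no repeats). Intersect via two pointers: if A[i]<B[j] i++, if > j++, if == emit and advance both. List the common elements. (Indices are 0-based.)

[i=0,j=0] 3>0 → j++
[i=0,j=1] 3>1 → j++
[i=0,j=2] 3>2 → j++
[i=0,j=3] 3<10 → i++
[i=1,j=3] 8<10 → i++
[i=2,j=3] 12>10 → j++
[i=2,j=4] 12<14 → i++
[i=3,j=4] 19>14 → j++
[i=3,j=5] 19>15 → j++
[i=3,j=6] 19==19 emit → i++,j++
[i=4,j=7] 22<24 → i++
[i=5,j=7] 25>24 → j++
[i=5,j=8] 25<26 → i++

intersection = [19]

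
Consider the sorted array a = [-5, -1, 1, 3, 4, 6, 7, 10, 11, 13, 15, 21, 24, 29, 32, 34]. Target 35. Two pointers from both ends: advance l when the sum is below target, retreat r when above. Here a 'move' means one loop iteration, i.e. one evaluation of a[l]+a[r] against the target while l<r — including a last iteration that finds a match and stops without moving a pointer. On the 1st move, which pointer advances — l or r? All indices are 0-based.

[0,15] -5+34=29 <35 → l++

l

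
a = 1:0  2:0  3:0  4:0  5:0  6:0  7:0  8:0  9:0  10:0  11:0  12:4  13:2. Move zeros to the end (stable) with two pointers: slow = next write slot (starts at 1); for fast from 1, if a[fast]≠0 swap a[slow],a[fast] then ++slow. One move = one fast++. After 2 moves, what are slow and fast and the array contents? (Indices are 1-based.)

(s=1,f=1) a[fast]=0 → fast++
(s=1,f=2) a[fast]=0 → fast++

slow=1, fast=3, a=[0, 0, 0, 0, 0, 0, 0, 0, 0, 0, 0, 4, 2]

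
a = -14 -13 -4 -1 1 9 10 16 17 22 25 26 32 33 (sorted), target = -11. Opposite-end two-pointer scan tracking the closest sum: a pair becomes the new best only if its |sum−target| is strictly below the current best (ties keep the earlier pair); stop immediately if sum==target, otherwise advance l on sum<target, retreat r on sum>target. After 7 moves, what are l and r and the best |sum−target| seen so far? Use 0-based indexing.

l=0 r=13: -14+33=19 d=30 *, r--
l=0 r=12: -14+32=18 d=29 *, r--
l=0 r=11: -14+26=12 d=23 *, r--
l=0 r=10: -14+25=11 d=22 *, r--
l=0 r=9: -14+22=8 d=19 *, r--
l=0 r=8: -14+17=3 d=14 *, r--
l=0 r=7: -14+16=2 d=13 *, r--

l=0, r=6, best |Δ|=13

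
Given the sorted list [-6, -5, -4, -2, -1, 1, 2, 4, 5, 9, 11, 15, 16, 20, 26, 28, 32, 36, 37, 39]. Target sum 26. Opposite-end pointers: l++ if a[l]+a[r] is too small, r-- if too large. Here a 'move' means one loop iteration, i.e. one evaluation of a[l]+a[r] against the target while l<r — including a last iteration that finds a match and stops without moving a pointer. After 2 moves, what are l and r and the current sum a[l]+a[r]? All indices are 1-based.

[1,20] -6+39=33 >26 → r--
[1,19] -6+37=31 >26 → r--

l=1, r=18, sum=30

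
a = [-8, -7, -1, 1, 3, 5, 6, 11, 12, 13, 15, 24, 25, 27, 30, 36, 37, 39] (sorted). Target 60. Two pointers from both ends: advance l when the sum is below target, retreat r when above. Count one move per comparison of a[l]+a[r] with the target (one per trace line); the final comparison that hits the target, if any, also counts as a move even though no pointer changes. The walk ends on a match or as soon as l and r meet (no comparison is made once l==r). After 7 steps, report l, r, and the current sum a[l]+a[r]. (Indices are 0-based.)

[0,17] -8+39=31 <60 → l++
[1,17] -7+39=32 <60 → l++
[2,17] -1+39=38 <60 → l++
[3,17] 1+39=40 <60 → l++
[4,17] 3+39=42 <60 → l++
[5,17] 5+39=44 <60 → l++
[6,17] 6+39=45 <60 → l++

l=7, r=17, sum=50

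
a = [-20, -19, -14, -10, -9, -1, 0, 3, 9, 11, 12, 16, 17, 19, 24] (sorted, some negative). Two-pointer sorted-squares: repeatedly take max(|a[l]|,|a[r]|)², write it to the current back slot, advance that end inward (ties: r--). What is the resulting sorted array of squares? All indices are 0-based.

[0, 1, 9, 81, 81, 100, 121, 144, 196, 256, 289, 361, 361, 400, 576]

[0,14] |-20|<=|24| out[14]=576 → r--
[0,13] |-20|>|19| out[13]=400 → l++
[1,13] |-19|<=|19| out[12]=361 → r--
[1,12] |-19|>|17| out[11]=361 → l++
[2,12] |-14|<=|17| out[10]=289 → r--
[2,11] |-14|<=|16| out[9]=256 → r--
[2,10] |-14|>|12| out[8]=196 → l++
[3,10] |-10|<=|12| out[7]=144 → r--
[3,9] |-10|<=|11| out[6]=121 → r--
[3,8] |-10|>|9| out[5]=100 → l++
[4,8] |-9|<=|9| out[4]=81 → r--
[4,7] |-9|>|3| out[3]=81 → l++
[5,7] |-1|<=|3| out[2]=9 → r--
[5,6] |-1|>|0| out[1]=1 → l++
[6,6] |0|<=|0| out[0]=0 → r--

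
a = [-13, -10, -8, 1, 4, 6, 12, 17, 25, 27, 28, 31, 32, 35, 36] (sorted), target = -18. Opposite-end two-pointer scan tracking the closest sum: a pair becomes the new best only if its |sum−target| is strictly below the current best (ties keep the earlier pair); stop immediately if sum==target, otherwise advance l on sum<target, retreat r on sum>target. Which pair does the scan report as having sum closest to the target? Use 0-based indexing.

pair (-10, -8) with sum -18 (|Δ|=0)

[0,14] -13+36=23 d=41 * → r--
[0,13] -13+35=22 d=40 * → r--
[0,12] -13+32=19 d=37 * → r--
[0,11] -13+31=18 d=36 * → r--
[0,10] -13+28=15 d=33 * → r--
[0,9] -13+27=14 d=32 * → r--
[0,8] -13+25=12 d=30 * → r--
[0,7] -13+17=4 d=22 * → r--
[0,6] -13+12=-1 d=17 * → r--
[0,5] -13+6=-7 d=11 * → r--
[0,4] -13+4=-9 d=9 * → r--
[0,3] -13+1=-12 d=6 * → r--
[0,2] -13+-8=-21 d=3 * → l++
[1,2] -10+-8=-18 d=0 * → stop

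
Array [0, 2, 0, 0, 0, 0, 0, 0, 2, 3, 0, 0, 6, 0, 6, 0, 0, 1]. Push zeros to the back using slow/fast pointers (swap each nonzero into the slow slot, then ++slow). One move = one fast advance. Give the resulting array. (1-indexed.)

slow=1 fast=1: a[fast]=0, fast++
slow=1 fast=2: a[fast]=2≠0 swap→a[1]=2, slow++,fast++
slow=2 fast=3: a[fast]=0, fast++
slow=2 fast=4: a[fast]=0, fast++
slow=2 fast=5: a[fast]=0, fast++
slow=2 fast=6: a[fast]=0, fast++
slow=2 fast=7: a[fast]=0, fast++
slow=2 fast=8: a[fast]=0, fast++
slow=2 fast=9: a[fast]=2≠0 swap→a[2]=2, slow++,fast++
slow=3 fast=10: a[fast]=3≠0 swap→a[3]=3, slow++,fast++
slow=4 fast=11: a[fast]=0, fast++
slow=4 fast=12: a[fast]=0, fast++
slow=4 fast=13: a[fast]=6≠0 swap→a[4]=6, slow++,fast++
slow=5 fast=14: a[fast]=0, fast++
slow=5 fast=15: a[fast]=6≠0 swap→a[5]=6, slow++,fast++
slow=6 fast=16: a[fast]=0, fast++
slow=6 fast=17: a[fast]=0, fast++
slow=6 fast=18: a[fast]=1≠0 swap→a[6]=1, slow++,fast++

[2, 2, 3, 6, 6, 1, 0, 0, 0, 0, 0, 0, 0, 0, 0, 0, 0, 0]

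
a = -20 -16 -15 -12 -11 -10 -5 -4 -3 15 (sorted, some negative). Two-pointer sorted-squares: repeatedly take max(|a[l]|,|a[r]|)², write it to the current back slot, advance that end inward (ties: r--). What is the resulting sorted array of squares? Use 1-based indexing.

[9, 16, 25, 100, 121, 144, 225, 225, 256, 400]

[1,10] |-20|>|15| out[10]=400 → l++
[2,10] |-16|>|15| out[9]=256 → l++
[3,10] |-15|<=|15| out[8]=225 → r--
[3,9] |-15|>|-3| out[7]=225 → l++
[4,9] |-12|>|-3| out[6]=144 → l++
[5,9] |-11|>|-3| out[5]=121 → l++
[6,9] |-10|>|-3| out[4]=100 → l++
[7,9] |-5|>|-3| out[3]=25 → l++
[8,9] |-4|>|-3| out[2]=16 → l++
[9,9] |-3|<=|-3| out[1]=9 → r--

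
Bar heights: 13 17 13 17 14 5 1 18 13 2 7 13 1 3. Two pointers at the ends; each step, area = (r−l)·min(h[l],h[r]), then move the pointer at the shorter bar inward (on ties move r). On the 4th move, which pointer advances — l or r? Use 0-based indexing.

[0,13] min(13,3)*13=39 best=39 * → r--
[0,12] min(13,1)*12=12 best=39 → r--
[0,11] min(13,13)*11=143 best=143 * → r--
[0,10] min(13,7)*10=70 best=143 → r--

r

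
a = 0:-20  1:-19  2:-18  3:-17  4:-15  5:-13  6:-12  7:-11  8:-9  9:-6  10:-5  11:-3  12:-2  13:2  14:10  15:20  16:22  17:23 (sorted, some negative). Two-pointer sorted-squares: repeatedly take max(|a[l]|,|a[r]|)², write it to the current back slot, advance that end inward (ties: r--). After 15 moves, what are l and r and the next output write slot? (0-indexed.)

l=11, r=13, next write slot=2

[0,17] |-20|<=|23| out[17]=529 → r--
[0,16] |-20|<=|22| out[16]=484 → r--
[0,15] |-20|<=|20| out[15]=400 → r--
[0,14] |-20|>|10| out[14]=400 → l++
[1,14] |-19|>|10| out[13]=361 → l++
[2,14] |-18|>|10| out[12]=324 → l++
[3,14] |-17|>|10| out[11]=289 → l++
[4,14] |-15|>|10| out[10]=225 → l++
[5,14] |-13|>|10| out[9]=169 → l++
[6,14] |-12|>|10| out[8]=144 → l++
[7,14] |-11|>|10| out[7]=121 → l++
[8,14] |-9|<=|10| out[6]=100 → r--
[8,13] |-9|>|2| out[5]=81 → l++
[9,13] |-6|>|2| out[4]=36 → l++
[10,13] |-5|>|2| out[3]=25 → l++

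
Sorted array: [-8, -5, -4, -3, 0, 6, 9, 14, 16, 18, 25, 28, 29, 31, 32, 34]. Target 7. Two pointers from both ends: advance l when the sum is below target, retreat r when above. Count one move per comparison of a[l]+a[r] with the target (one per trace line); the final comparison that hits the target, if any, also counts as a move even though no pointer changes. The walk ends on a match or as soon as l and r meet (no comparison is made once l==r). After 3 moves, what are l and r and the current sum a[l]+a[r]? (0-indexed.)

l=0, r=12, sum=21

l=0 r=15: -8+34=26 >7, r--
l=0 r=14: -8+32=24 >7, r--
l=0 r=13: -8+31=23 >7, r--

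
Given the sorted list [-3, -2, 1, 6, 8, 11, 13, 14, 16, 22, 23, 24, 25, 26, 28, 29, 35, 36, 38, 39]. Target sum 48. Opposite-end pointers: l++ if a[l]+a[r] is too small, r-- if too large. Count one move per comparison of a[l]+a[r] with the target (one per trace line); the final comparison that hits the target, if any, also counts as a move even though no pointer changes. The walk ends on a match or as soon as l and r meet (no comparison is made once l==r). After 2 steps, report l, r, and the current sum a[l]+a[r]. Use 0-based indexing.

l=2, r=19, sum=40

l=0 r=19: -3+39=36 <48, l++
l=1 r=19: -2+39=37 <48, l++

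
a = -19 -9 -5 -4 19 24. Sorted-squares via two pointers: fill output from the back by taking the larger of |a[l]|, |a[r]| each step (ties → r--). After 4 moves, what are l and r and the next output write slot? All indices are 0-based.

l=0 r=5: |-19|<=|24| out[5]=576, r--
l=0 r=4: |-19|<=|19| out[4]=361, r--
l=0 r=3: |-19|>|-4| out[3]=361, l++
l=1 r=3: |-9|>|-4| out[2]=81, l++

l=2, r=3, next write slot=1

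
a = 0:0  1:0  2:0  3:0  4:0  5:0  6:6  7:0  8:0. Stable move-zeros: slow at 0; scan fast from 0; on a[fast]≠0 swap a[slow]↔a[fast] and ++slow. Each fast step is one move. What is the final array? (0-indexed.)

[6, 0, 0, 0, 0, 0, 0, 0, 0]

slow=0 fast=0: a[fast]=0, fast++
slow=0 fast=1: a[fast]=0, fast++
slow=0 fast=2: a[fast]=0, fast++
slow=0 fast=3: a[fast]=0, fast++
slow=0 fast=4: a[fast]=0, fast++
slow=0 fast=5: a[fast]=0, fast++
slow=0 fast=6: a[fast]=6≠0 swap→a[0]=6, slow++,fast++
slow=1 fast=7: a[fast]=0, fast++
slow=1 fast=8: a[fast]=0, fast++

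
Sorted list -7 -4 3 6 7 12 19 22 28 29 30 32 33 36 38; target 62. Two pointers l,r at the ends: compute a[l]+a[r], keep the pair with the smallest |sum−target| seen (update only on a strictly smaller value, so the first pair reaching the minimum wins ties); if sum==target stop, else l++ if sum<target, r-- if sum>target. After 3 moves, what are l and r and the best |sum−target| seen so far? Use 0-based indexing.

[0,14] -7+38=31 d=31 * → l++
[1,14] -4+38=34 d=28 * → l++
[2,14] 3+38=41 d=21 * → l++

l=3, r=14, best |Δ|=21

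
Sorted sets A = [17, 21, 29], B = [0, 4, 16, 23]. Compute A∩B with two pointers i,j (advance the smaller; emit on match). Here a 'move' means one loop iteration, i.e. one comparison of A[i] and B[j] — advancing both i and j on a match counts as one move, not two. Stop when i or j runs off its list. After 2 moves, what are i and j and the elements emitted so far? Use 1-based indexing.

i=1, j=3, emitted=[]

i=1 j=1: 17>0, j++
i=1 j=2: 17>4, j++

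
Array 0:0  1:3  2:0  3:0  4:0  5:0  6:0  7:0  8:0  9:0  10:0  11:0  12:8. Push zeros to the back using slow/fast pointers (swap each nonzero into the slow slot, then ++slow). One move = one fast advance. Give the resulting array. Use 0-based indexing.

slow=0 fast=0: a[fast]=0, fast++
slow=0 fast=1: a[fast]=3≠0 swap→a[0]=3, slow++,fast++
slow=1 fast=2: a[fast]=0, fast++
slow=1 fast=3: a[fast]=0, fast++
slow=1 fast=4: a[fast]=0, fast++
slow=1 fast=5: a[fast]=0, fast++
slow=1 fast=6: a[fast]=0, fast++
slow=1 fast=7: a[fast]=0, fast++
slow=1 fast=8: a[fast]=0, fast++
slow=1 fast=9: a[fast]=0, fast++
slow=1 fast=10: a[fast]=0, fast++
slow=1 fast=11: a[fast]=0, fast++
slow=1 fast=12: a[fast]=8≠0 swap→a[1]=8, slow++,fast++

[3, 8, 0, 0, 0, 0, 0, 0, 0, 0, 0, 0, 0]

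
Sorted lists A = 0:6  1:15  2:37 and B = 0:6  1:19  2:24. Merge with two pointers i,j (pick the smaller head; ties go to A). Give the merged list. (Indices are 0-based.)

[6, 6, 15, 19, 24, 37]

i=0 j=0: A[i]=6<=B[j]=6 take 6, i++
i=1 j=0: A[i]=15>B[j]=6 take 6, j++
i=1 j=1: A[i]=15<=B[j]=19 take 15, i++
i=2 j=1: A[i]=37>B[j]=19 take 19, j++
i=2 j=2: A[i]=37>B[j]=24 take 24, j++
i=2 j=3: B done, take A[i]=37, i++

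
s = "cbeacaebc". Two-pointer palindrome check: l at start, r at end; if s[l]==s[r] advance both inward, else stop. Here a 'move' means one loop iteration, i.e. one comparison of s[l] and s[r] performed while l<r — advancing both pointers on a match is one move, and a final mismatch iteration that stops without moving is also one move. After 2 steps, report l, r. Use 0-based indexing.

[0,8] 'c'=='c' → l++,r--
[1,7] 'b'=='b' → l++,r--

l=2, r=6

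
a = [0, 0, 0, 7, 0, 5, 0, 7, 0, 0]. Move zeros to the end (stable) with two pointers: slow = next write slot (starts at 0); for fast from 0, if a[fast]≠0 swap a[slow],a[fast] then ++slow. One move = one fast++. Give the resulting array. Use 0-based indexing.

[7, 5, 7, 0, 0, 0, 0, 0, 0, 0]

(s=0,f=0) a[fast]=0 → fast++
(s=0,f=1) a[fast]=0 → fast++
(s=0,f=2) a[fast]=0 → fast++
(s=0,f=3) a[fast]=7≠0 swap→a[0]=7 → slow++,fast++
(s=1,f=4) a[fast]=0 → fast++
(s=1,f=5) a[fast]=5≠0 swap→a[1]=5 → slow++,fast++
(s=2,f=6) a[fast]=0 → fast++
(s=2,f=7) a[fast]=7≠0 swap→a[2]=7 → slow++,fast++
(s=3,f=8) a[fast]=0 → fast++
(s=3,f=9) a[fast]=0 → fast++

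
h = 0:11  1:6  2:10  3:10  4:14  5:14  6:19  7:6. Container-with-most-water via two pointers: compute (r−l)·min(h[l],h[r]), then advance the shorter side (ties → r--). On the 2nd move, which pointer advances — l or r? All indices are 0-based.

l=0 r=7: min(11,6)*7=42 best=42 *, r--
l=0 r=6: min(11,19)*6=66 best=66 *, l++

l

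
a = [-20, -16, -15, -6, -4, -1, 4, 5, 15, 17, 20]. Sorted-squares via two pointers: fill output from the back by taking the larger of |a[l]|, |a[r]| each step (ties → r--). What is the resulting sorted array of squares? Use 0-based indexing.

[1, 16, 16, 25, 36, 225, 225, 256, 289, 400, 400]

[0,10] |-20|<=|20| out[10]=400 → r--
[0,9] |-20|>|17| out[9]=400 → l++
[1,9] |-16|<=|17| out[8]=289 → r--
[1,8] |-16|>|15| out[7]=256 → l++
[2,8] |-15|<=|15| out[6]=225 → r--
[2,7] |-15|>|5| out[5]=225 → l++
[3,7] |-6|>|5| out[4]=36 → l++
[4,7] |-4|<=|5| out[3]=25 → r--
[4,6] |-4|<=|4| out[2]=16 → r--
[4,5] |-4|>|-1| out[1]=16 → l++
[5,5] |-1|<=|-1| out[0]=1 → r--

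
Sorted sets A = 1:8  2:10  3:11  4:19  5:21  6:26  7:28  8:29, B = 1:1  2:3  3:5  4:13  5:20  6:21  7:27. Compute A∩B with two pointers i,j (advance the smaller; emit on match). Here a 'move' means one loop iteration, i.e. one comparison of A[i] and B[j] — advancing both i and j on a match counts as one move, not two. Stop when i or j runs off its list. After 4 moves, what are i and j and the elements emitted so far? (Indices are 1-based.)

i=2, j=4, emitted=[]

[i=1,j=1] 8>1 → j++
[i=1,j=2] 8>3 → j++
[i=1,j=3] 8>5 → j++
[i=1,j=4] 8<13 → i++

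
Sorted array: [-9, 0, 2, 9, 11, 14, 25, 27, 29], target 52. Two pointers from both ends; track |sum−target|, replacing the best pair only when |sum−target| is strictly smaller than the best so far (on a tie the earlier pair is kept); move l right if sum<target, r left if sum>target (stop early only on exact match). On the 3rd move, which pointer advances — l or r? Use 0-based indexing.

l

[0,8] -9+29=20 d=32 * → l++
[1,8] 0+29=29 d=23 * → l++
[2,8] 2+29=31 d=21 * → l++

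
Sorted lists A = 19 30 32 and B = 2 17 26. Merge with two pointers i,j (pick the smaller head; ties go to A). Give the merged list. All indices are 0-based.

[2, 17, 19, 26, 30, 32]

[i=0,j=0] A[i]=19>B[j]=2 take 2 → j++
[i=0,j=1] A[i]=19>B[j]=17 take 17 → j++
[i=0,j=2] A[i]=19<=B[j]=26 take 19 → i++
[i=1,j=2] A[i]=30>B[j]=26 take 26 → j++
[i=1,j=3] B done, take A[i]=30 → i++
[i=2,j=3] B done, take A[i]=32 → i++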